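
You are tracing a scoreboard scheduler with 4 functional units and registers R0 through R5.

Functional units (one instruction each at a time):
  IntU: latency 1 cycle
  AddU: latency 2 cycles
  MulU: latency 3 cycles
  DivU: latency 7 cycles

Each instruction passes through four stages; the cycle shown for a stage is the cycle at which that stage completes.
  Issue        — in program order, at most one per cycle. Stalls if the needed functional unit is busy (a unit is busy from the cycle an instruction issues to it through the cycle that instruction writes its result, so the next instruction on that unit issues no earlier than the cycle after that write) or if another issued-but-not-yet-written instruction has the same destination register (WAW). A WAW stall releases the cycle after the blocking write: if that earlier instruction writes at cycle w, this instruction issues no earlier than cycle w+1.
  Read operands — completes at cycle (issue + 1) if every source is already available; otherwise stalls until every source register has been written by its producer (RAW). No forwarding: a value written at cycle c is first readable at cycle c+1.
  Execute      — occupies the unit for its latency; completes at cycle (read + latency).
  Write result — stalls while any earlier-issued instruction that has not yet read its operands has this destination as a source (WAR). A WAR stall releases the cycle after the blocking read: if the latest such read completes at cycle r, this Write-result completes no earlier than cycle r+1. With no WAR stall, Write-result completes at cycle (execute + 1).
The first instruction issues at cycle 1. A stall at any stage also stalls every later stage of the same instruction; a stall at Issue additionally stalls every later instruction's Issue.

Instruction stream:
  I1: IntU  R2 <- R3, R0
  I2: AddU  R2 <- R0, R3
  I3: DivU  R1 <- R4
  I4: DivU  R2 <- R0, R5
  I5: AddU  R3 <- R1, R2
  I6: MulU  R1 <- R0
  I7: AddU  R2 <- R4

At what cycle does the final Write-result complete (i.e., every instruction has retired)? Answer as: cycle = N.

[1] I1 issues→IntU
[2] I1 reads
[3] I1 exec-done
[4] I1 writes R2
[5] I2 issues→AddU
[6] I2 reads, I3 issues→DivU
[7] I3 reads
[8] I2 exec-done
[9] I2 writes R2
[14] I3 exec-done
[15] I3 writes R1
[16] I4 issues→DivU
[17] I4 reads, I5 issues→AddU
[18] I6 issues→MulU
[19] I6 reads
[22] I6 exec-done
[24] I4 exec-done
[25] I4 writes R2
[26] I5 reads
[27] I6 writes R1
[28] I5 exec-done
[29] I5 writes R3
[30] I7 issues→AddU
[31] I7 reads
[33] I7 exec-done
[34] I7 writes R2

cycle = 34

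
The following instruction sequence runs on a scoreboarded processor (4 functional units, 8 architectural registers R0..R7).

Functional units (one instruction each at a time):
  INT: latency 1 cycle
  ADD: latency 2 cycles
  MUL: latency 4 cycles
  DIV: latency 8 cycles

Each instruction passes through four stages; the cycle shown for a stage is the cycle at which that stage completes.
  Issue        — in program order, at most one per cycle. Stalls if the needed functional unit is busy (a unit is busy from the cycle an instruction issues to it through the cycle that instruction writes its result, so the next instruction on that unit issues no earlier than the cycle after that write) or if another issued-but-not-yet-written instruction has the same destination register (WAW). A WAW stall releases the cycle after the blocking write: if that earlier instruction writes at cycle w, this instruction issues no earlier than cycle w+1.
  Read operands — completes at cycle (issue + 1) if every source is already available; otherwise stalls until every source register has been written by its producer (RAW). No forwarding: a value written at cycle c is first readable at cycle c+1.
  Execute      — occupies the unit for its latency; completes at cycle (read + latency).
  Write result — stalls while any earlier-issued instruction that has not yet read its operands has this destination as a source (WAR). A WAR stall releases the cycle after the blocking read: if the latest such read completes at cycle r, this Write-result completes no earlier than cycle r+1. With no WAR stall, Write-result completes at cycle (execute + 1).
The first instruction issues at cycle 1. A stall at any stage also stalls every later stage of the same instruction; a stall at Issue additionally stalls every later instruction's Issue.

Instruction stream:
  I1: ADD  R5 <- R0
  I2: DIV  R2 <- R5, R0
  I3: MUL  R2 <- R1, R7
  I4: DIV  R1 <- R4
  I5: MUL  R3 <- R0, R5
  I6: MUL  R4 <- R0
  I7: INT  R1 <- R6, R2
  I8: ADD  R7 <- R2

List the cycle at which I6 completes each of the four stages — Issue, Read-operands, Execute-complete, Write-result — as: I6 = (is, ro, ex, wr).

  I1 | 1 | 2 | 4 | 5
  I2 | 2 | 6 | 14 | 15   RAW R5: wait I1 write@5
  I3 | 16 | 17 | 21 | 22   WAW R2: wait I2 write@15
  I4 | 17 | 18 | 26 | 27
  I5 | 23 | 24 | 28 | 29   struct: MUL busy until I3 writes@22
  I6 | 30 | 31 | 35 | 36   struct: MUL busy until I5 writes@29
  I7 | 31 | 32 | 33 | 34
  I8 | 32 | 33 | 35 | 36

I6 = (30, 31, 35, 36)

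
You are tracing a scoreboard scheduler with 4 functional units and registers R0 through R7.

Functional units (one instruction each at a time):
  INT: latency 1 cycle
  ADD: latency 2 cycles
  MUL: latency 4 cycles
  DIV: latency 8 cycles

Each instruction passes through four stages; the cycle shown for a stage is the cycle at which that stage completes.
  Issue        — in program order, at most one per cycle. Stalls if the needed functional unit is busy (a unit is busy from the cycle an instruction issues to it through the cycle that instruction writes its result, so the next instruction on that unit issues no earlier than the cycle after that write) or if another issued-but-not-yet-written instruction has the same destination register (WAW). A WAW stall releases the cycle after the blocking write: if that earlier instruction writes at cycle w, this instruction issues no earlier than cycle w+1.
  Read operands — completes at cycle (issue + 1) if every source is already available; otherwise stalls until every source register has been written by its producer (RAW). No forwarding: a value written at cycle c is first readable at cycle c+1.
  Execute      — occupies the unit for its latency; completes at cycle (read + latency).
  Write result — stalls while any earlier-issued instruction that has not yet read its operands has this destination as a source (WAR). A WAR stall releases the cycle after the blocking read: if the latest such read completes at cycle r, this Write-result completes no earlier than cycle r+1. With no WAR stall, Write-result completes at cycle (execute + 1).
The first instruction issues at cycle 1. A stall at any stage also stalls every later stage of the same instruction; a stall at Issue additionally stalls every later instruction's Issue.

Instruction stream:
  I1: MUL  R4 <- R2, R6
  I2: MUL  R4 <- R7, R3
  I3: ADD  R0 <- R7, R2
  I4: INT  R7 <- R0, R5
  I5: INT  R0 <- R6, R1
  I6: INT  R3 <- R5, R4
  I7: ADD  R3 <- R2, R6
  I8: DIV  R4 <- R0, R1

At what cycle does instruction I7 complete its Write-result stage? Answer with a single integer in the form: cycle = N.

cycle = 29

I1 -> (1, 2, 6, 7)
I2 -> (8, 9, 13, 14)  // struct: MUL busy until I1 writes@7
I3 -> (9, 10, 12, 13)
I4 -> (10, 14, 15, 16)  // RAW R0: wait I3 write@13
I5 -> (17, 18, 19, 20)  // struct: INT busy until I4 writes@16
I6 -> (21, 22, 23, 24)  // struct: INT busy until I5 writes@20
I7 -> (25, 26, 28, 29)  // WAW R3: wait I6 write@24
I8 -> (26, 27, 35, 36)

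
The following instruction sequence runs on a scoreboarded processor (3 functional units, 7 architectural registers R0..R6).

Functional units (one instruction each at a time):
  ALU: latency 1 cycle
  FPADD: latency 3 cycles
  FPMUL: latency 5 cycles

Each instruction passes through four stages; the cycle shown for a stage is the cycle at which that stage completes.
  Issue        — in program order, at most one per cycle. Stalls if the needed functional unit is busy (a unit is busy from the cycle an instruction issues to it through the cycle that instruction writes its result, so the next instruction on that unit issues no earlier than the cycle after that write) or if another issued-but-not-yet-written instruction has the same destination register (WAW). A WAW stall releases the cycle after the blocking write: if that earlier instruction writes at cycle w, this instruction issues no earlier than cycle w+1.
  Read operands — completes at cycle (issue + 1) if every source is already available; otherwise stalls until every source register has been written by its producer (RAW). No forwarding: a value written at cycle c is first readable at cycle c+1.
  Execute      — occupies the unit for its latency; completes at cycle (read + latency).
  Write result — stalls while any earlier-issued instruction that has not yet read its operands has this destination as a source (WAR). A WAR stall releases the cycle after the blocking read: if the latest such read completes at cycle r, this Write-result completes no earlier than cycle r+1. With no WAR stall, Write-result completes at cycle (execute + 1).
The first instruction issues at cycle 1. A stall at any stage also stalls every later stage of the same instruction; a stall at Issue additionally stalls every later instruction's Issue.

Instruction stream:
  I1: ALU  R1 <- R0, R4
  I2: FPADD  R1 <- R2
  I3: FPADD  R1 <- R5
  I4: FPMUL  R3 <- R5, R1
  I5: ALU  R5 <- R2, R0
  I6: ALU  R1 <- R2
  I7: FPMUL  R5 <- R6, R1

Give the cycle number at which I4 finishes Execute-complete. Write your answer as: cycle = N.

I1 -> (1, 2, 3, 4)
I2 -> (5, 6, 9, 10)  // WAW R1: wait I1 write@4
I3 -> (11, 12, 15, 16)  // struct: FPADD busy until I2 writes@10
I4 -> (12, 17, 22, 23)  // RAW R1: wait I3 write@16
I5 -> (13, 14, 15, 18)  // WAR R5: wait I4 read@17
I6 -> (19, 20, 21, 22)  // struct: ALU busy until I5 writes@18
I7 -> (24, 25, 30, 31)  // struct: FPMUL busy until I4 writes@23

cycle = 22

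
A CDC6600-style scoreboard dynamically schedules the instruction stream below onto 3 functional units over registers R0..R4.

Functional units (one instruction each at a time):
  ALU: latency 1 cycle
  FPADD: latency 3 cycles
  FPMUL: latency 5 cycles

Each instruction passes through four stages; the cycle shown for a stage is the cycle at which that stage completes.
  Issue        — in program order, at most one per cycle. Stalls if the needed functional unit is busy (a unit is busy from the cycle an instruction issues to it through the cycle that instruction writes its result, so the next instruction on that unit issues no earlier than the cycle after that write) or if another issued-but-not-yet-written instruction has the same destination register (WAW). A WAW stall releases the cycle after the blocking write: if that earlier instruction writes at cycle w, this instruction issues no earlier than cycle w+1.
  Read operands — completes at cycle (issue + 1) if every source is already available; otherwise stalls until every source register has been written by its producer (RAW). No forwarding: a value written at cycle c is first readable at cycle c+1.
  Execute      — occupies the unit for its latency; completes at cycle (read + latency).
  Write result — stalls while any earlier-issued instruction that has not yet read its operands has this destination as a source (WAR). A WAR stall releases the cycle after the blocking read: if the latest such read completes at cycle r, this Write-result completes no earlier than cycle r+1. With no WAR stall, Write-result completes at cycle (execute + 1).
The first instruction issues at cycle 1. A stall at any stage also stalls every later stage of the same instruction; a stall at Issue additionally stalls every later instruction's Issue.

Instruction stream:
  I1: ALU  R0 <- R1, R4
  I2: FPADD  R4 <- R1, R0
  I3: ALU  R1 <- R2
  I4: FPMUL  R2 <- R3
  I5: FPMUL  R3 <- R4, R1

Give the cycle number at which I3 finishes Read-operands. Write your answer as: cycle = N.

cycle = 6

I1 -> (1, 2, 3, 4)
I2 -> (2, 5, 8, 9)  // RAW R0: wait I1 write@4
I3 -> (5, 6, 7, 8)  // struct: ALU busy until I1 writes@4
I4 -> (6, 7, 12, 13)
I5 -> (14, 15, 20, 21)  // struct: FPMUL busy until I4 writes@13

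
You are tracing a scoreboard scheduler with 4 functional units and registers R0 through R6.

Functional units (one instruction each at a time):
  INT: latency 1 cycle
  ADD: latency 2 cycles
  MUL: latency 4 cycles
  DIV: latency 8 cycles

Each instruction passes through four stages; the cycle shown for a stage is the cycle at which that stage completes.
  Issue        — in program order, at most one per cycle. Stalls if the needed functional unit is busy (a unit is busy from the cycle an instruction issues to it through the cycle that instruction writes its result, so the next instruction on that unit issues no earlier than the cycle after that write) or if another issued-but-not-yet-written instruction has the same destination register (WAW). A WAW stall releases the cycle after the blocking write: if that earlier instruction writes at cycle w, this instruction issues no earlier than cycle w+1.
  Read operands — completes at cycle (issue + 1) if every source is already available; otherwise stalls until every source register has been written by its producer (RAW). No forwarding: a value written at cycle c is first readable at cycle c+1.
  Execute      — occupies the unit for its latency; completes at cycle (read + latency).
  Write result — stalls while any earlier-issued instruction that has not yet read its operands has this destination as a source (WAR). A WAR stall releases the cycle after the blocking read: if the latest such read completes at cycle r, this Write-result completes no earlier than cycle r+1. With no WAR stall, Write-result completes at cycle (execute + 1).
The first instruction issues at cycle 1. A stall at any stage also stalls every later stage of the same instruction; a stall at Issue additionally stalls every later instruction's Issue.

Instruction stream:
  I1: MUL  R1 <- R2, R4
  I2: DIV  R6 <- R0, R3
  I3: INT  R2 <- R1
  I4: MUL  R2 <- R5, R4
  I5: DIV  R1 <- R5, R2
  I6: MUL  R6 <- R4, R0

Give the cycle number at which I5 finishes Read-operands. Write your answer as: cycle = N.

cycle = 18

[1] I1 dispatched to MUL
[2] I1 operands ready; I2 dispatched to DIV
[3] I2 operands ready; I3 dispatched to INT
[6] I1 complete
[7] R1←I1
[8] I3 operands ready
[9] I3 complete
[10] R2←I3
[11] I2 complete; I4 dispatched to MUL
[12] R6←I2; I4 operands ready
[13] I5 dispatched to DIV
[16] I4 complete
[17] R2←I4
[18] I5 operands ready; I6 dispatched to MUL
[19] I6 operands ready
[23] I6 complete
[24] R6←I6
[26] I5 complete
[27] R1←I5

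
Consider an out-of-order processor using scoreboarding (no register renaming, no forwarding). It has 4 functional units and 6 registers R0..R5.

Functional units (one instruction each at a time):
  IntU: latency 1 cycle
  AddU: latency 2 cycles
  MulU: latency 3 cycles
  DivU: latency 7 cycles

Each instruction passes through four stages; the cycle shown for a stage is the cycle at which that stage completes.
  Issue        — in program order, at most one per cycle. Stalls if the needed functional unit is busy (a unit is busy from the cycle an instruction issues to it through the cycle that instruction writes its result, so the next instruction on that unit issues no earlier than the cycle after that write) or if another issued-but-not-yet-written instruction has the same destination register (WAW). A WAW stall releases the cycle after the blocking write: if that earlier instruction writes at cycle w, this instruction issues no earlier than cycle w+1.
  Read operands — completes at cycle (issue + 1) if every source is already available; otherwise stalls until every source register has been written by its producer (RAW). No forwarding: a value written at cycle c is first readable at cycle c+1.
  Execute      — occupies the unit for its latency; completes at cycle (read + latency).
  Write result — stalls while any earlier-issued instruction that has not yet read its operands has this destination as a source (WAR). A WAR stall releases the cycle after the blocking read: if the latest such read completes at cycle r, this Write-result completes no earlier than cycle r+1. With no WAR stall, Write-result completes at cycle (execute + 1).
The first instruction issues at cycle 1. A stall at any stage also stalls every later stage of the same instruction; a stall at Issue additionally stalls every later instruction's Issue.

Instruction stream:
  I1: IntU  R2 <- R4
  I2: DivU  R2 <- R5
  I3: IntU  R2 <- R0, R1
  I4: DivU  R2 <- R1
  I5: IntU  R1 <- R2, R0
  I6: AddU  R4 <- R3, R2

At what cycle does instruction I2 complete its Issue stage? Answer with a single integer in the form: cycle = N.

t=1  I1 dispatched to IntU
t=2  I1 operands ready
t=3  I1 complete
t=4  R2←I1
t=5  I2 dispatched to DivU
t=6  I2 operands ready
t=13  I2 complete
t=14  R2←I2
t=15  I3 dispatched to IntU
t=16  I3 operands ready
t=17  I3 complete
t=18  R2←I3
t=19  I4 dispatched to DivU
t=20  I4 operands ready, I5 dispatched to IntU
t=21  I6 dispatched to AddU
t=27  I4 complete
t=28  R2←I4
t=29  I5 operands ready, I6 operands ready
t=30  I5 complete
t=31  R1←I5, I6 complete
t=32  R4←I6

cycle = 5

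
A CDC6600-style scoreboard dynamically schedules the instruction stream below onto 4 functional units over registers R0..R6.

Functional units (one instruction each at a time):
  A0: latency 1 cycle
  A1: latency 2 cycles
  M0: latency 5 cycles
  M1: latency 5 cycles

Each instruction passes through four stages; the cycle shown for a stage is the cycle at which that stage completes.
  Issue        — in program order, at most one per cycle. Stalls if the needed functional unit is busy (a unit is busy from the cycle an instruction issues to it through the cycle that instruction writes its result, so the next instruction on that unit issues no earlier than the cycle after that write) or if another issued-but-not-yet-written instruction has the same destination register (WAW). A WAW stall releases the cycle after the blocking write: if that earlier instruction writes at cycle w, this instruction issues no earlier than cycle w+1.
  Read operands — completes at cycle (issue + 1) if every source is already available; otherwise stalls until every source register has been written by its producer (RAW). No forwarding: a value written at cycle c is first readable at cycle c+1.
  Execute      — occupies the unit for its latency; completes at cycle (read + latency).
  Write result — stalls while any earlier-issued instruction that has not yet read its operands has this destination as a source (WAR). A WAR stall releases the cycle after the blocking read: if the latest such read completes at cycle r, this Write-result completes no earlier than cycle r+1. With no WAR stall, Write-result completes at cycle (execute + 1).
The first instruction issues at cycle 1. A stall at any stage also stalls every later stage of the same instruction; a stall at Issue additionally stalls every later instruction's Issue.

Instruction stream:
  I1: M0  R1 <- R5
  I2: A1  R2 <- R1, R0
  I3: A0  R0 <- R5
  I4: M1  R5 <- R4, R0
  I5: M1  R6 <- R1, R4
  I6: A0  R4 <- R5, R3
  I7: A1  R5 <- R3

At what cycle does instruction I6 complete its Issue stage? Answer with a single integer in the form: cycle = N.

cycle = 19

cycle 1: issue I1 (M0)
cycle 2: I1 read-ops, issue I2 (A1)
cycle 3: issue I3 (A0)
cycle 4: I3 read-ops, issue I4 (M1)
cycle 5: I3 finished on A0
cycle 7: I1 finished on M0
cycle 8: I1→R1
cycle 9: I2 read-ops
cycle 10: I3→R0
cycle 11: I2 finished on A1, I4 read-ops
cycle 12: I2→R2
cycle 16: I4 finished on M1
cycle 17: I4→R5
cycle 18: issue I5 (M1)
cycle 19: I5 read-ops, issue I6 (A0)
cycle 20: I6 read-ops, issue I7 (A1)
cycle 21: I6 finished on A0, I7 read-ops
cycle 22: I6→R4
cycle 23: I7 finished on A1
cycle 24: I5 finished on M1, I7→R5
cycle 25: I5→R6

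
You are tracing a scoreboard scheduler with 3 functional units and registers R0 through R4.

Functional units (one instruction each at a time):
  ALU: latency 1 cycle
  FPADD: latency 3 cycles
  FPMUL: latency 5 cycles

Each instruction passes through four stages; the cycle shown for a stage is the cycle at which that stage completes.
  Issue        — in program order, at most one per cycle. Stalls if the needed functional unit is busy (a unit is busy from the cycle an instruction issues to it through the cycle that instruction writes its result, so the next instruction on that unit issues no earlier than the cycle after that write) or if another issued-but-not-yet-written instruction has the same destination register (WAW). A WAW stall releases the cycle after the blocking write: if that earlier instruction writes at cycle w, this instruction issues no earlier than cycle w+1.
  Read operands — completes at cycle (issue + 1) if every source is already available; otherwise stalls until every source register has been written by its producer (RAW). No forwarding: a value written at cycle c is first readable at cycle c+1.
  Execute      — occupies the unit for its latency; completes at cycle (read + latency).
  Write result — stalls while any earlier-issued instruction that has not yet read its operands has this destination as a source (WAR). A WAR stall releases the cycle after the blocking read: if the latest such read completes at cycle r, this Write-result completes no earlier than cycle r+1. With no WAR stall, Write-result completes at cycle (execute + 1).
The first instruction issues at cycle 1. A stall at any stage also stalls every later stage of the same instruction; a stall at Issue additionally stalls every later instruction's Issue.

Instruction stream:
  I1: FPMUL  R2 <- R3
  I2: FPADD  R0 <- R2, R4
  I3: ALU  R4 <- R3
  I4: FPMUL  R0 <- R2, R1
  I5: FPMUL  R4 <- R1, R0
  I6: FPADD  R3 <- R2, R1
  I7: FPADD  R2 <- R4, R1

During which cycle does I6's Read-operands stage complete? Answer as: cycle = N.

cycle = 24

I1: IS=1 RO=2 EX=7 WR=8
I2: IS=2 RO=9 EX=12 WR=13  [RAW R2: wait I1 write@8]
I3: IS=3 RO=4 EX=5 WR=10  [WAR R4: wait I2 read@9]
I4: IS=14 RO=15 EX=20 WR=21  [WAW R0: wait I2 write@13]
I5: IS=22 RO=23 EX=28 WR=29  [struct: FPMUL busy until I4 writes@21]
I6: IS=23 RO=24 EX=27 WR=28
I7: IS=29 RO=30 EX=33 WR=34  [struct: FPADD busy until I6 writes@28]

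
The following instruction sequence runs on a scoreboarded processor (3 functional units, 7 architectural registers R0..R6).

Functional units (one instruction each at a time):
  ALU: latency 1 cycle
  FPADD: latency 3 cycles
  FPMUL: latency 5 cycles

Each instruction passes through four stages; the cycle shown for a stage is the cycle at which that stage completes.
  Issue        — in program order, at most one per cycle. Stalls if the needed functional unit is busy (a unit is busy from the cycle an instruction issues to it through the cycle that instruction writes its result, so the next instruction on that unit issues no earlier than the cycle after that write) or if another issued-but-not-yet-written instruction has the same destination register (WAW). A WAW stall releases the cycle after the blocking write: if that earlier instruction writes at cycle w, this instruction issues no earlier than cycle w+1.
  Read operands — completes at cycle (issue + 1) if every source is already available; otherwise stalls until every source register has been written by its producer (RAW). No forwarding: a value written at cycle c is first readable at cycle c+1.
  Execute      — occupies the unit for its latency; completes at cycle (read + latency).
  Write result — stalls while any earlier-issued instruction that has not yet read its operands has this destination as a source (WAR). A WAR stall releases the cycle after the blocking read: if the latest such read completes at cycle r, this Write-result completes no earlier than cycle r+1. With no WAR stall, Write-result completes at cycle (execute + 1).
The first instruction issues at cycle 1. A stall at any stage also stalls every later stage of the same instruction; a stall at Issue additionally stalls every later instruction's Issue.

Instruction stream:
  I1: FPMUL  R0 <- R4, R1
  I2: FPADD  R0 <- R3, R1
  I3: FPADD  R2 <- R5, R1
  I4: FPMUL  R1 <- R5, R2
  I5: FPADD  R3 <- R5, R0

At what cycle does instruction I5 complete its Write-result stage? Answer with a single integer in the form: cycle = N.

cycle = 26

cycle 1: I1→FPMUL
cycle 2: I1 RO
cycle 7: I1 EX
cycle 8: I1 WR R0
cycle 9: I2→FPADD
cycle 10: I2 RO
cycle 13: I2 EX
cycle 14: I2 WR R0
cycle 15: I3→FPADD
cycle 16: I3 RO, I4→FPMUL
cycle 19: I3 EX
cycle 20: I3 WR R2
cycle 21: I4 RO, I5→FPADD
cycle 22: I5 RO
cycle 25: I5 EX
cycle 26: I4 EX, I5 WR R3
cycle 27: I4 WR R1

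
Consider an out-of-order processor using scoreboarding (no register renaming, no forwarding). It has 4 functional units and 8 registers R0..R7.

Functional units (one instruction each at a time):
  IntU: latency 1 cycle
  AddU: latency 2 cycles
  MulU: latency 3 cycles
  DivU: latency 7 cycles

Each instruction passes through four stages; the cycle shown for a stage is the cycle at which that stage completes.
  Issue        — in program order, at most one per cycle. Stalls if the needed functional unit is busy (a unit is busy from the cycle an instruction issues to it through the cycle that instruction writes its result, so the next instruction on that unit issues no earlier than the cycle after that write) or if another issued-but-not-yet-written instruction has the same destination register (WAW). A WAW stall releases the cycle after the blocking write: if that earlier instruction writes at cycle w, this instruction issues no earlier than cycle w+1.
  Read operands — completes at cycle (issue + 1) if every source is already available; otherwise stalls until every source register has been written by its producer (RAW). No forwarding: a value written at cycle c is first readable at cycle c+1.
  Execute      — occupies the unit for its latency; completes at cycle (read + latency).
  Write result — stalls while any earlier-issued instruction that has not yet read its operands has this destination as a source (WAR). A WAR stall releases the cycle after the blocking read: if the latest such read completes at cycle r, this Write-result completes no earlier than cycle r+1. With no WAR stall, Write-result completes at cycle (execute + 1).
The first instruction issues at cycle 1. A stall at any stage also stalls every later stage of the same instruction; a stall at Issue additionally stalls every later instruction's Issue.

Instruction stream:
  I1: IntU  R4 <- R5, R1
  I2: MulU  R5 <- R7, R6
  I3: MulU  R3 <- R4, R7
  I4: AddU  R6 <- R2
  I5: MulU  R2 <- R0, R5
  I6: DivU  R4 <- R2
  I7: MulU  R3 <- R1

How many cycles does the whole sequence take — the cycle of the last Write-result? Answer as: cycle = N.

cycle = 28

1) issue 1, read 2, done 3, write 4
2) issue 2, read 3, done 6, write 7
3) issue 8, read 9, done 12, write 13  <struct: MulU busy until I2 writes@7>
4) issue 9, read 10, done 12, write 13
5) issue 14, read 15, done 18, write 19  <struct: MulU busy until I3 writes@13>
6) issue 15, read 20, done 27, write 28  <RAW R2: wait I5 write@19>
7) issue 20, read 21, done 24, write 25  <struct: MulU busy until I5 writes@19>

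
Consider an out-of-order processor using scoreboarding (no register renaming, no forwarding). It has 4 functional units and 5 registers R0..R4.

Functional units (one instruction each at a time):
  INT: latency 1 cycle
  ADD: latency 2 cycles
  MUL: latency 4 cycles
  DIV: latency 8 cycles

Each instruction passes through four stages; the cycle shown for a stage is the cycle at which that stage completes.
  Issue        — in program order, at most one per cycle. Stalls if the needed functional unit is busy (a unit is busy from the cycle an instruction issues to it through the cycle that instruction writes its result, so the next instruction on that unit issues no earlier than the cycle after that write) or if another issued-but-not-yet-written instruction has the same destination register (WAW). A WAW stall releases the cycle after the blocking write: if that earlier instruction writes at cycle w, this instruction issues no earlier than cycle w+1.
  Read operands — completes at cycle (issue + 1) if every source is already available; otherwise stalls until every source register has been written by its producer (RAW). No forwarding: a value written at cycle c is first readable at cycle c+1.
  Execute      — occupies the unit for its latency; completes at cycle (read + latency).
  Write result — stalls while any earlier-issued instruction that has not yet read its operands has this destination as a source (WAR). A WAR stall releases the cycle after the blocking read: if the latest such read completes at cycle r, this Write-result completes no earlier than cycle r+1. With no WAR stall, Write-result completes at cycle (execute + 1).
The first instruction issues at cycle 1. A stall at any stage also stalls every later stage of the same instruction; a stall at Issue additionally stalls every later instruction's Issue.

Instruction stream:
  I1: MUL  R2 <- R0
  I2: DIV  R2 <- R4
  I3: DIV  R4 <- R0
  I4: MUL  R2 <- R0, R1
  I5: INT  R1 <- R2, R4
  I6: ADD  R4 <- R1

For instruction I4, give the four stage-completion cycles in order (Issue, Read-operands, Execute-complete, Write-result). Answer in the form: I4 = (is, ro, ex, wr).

I4 = (20, 21, 25, 26)

I1 -> (1, 2, 6, 7)
I2 -> (8, 9, 17, 18)  // WAW R2: wait I1 write@7
I3 -> (19, 20, 28, 29)  // struct: DIV busy until I2 writes@18
I4 -> (20, 21, 25, 26)
I5 -> (21, 30, 31, 32)  // RAW R4: wait I3 write@29
I6 -> (30, 33, 35, 36)  // WAW R4: wait I3 write@29, RAW R1: wait I5 write@32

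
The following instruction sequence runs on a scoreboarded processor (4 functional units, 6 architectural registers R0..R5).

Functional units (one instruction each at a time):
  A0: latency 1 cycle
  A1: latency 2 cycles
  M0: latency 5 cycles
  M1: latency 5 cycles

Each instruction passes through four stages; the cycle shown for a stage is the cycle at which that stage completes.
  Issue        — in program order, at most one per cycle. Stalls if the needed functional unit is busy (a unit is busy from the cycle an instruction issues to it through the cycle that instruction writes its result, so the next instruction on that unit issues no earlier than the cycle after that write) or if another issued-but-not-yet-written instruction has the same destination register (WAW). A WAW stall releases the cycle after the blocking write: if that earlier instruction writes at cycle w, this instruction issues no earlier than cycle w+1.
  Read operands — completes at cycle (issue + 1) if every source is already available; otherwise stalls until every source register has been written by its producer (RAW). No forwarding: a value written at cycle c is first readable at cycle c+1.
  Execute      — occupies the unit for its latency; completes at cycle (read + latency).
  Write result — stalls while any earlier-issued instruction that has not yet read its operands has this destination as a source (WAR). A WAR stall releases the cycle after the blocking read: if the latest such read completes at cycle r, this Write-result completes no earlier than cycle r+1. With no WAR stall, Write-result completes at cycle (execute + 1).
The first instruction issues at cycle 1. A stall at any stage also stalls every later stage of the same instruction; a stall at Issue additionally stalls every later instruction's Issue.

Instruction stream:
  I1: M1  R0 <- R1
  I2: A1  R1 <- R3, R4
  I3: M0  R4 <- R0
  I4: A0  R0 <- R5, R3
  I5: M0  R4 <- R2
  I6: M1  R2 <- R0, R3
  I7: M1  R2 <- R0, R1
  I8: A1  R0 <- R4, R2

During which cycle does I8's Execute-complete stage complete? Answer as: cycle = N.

[1] issue I1 (M1)
[2] I1 read-ops, issue I2 (A1)
[3] I2 read-ops, issue I3 (M0)
[5] I2 finished on A1
[6] I2→R1
[7] I1 finished on M1
[8] I1→R0
[9] I3 read-ops, issue I4 (A0)
[10] I4 read-ops
[11] I4 finished on A0
[12] I4→R0
[14] I3 finished on M0
[15] I3→R4
[16] issue I5 (M0)
[17] I5 read-ops, issue I6 (M1)
[18] I6 read-ops
[22] I5 finished on M0
[23] I5→R4, I6 finished on M1
[24] I6→R2
[25] issue I7 (M1)
[26] I7 read-ops, issue I8 (A1)
[31] I7 finished on M1
[32] I7→R2
[33] I8 read-ops
[35] I8 finished on A1
[36] I8→R0

cycle = 35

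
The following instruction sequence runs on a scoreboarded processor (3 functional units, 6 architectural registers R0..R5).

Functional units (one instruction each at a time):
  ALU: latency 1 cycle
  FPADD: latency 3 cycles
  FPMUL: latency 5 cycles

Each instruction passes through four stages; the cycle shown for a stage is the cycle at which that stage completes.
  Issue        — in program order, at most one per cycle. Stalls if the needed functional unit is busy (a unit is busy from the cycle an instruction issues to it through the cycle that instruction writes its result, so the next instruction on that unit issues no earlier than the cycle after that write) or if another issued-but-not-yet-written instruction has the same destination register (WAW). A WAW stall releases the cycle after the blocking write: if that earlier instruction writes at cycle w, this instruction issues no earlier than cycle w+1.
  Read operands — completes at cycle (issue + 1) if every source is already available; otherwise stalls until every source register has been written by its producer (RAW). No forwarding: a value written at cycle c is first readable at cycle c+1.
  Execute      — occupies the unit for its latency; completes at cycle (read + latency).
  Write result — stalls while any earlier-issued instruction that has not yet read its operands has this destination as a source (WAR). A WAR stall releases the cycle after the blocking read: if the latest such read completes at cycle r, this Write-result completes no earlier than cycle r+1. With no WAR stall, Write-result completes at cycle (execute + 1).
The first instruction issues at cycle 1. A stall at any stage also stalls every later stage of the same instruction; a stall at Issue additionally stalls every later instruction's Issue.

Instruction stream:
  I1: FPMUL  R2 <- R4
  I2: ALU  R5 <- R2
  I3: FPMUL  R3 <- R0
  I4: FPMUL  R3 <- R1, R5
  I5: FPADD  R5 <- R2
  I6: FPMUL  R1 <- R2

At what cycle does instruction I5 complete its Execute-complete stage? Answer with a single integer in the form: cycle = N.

[1] I1 issues→FPMUL
[2] I1 reads, I2 issues→ALU
[7] I1 exec-done
[8] I1 writes R2
[9] I2 reads, I3 issues→FPMUL
[10] I2 exec-done, I3 reads
[11] I2 writes R5
[15] I3 exec-done
[16] I3 writes R3
[17] I4 issues→FPMUL
[18] I4 reads, I5 issues→FPADD
[19] I5 reads
[22] I5 exec-done
[23] I4 exec-done, I5 writes R5
[24] I4 writes R3
[25] I6 issues→FPMUL
[26] I6 reads
[31] I6 exec-done
[32] I6 writes R1

cycle = 22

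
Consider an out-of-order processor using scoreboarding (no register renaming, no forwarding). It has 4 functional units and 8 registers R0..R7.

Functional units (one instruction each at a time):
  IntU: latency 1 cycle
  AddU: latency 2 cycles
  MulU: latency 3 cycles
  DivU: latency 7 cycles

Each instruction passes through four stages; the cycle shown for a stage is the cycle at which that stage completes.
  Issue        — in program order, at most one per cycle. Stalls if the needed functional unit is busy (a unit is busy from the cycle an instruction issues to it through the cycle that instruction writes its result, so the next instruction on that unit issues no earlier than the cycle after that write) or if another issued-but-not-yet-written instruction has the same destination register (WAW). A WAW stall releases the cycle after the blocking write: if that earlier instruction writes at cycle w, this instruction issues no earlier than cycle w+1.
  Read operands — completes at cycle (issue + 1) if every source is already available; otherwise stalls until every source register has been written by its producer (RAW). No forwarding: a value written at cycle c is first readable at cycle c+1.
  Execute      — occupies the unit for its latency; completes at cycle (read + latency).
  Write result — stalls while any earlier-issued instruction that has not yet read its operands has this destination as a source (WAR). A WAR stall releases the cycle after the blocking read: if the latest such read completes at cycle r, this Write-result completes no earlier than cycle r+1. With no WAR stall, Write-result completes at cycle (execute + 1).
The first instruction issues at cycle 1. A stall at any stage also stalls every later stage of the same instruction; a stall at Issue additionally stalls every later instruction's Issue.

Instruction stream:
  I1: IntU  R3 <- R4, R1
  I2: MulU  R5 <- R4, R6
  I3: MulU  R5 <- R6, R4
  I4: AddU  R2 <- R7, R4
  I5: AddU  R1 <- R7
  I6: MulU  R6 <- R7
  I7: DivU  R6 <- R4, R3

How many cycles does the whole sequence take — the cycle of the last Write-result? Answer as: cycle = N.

  I1 | 1 | 2 | 3 | 4
  I2 | 2 | 3 | 6 | 7
  I3 | 8 | 9 | 12 | 13   struct: MulU busy until I2 writes@7
  I4 | 9 | 10 | 12 | 13
  I5 | 14 | 15 | 17 | 18   struct: AddU busy until I4 writes@13
  I6 | 15 | 16 | 19 | 20
  I7 | 21 | 22 | 29 | 30   WAW R6: wait I6 write@20

cycle = 30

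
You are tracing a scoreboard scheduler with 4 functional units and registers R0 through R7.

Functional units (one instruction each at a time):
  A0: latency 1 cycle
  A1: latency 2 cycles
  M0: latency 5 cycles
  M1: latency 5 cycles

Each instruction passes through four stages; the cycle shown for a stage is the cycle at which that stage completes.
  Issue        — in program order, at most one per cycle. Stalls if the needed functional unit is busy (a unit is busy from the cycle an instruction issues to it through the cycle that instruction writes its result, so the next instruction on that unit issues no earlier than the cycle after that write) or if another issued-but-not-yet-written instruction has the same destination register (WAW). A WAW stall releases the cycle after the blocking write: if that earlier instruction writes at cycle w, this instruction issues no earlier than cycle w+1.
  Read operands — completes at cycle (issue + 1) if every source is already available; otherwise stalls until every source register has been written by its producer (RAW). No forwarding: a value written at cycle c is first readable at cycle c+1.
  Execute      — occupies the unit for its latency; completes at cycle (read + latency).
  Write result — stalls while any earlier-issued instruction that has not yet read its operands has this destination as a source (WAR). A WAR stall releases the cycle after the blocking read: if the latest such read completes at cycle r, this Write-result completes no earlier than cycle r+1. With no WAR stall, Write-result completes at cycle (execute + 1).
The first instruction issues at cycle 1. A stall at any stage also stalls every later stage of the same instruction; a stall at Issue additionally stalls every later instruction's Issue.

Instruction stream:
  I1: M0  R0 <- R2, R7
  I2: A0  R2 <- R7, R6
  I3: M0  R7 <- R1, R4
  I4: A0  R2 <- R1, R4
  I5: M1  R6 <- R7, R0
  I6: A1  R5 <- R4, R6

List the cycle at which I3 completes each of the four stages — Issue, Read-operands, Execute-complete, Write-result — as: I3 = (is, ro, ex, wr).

I3 = (9, 10, 15, 16)

I1: IS=1 RO=2 EX=7 WR=8
I2: IS=2 RO=3 EX=4 WR=5
I3: IS=9 RO=10 EX=15 WR=16  [struct: M0 busy until I1 writes@8]
I4: IS=10 RO=11 EX=12 WR=13
I5: IS=11 RO=17 EX=22 WR=23  [RAW R7: wait I3 write@16]
I6: IS=12 RO=24 EX=26 WR=27  [RAW R6: wait I5 write@23]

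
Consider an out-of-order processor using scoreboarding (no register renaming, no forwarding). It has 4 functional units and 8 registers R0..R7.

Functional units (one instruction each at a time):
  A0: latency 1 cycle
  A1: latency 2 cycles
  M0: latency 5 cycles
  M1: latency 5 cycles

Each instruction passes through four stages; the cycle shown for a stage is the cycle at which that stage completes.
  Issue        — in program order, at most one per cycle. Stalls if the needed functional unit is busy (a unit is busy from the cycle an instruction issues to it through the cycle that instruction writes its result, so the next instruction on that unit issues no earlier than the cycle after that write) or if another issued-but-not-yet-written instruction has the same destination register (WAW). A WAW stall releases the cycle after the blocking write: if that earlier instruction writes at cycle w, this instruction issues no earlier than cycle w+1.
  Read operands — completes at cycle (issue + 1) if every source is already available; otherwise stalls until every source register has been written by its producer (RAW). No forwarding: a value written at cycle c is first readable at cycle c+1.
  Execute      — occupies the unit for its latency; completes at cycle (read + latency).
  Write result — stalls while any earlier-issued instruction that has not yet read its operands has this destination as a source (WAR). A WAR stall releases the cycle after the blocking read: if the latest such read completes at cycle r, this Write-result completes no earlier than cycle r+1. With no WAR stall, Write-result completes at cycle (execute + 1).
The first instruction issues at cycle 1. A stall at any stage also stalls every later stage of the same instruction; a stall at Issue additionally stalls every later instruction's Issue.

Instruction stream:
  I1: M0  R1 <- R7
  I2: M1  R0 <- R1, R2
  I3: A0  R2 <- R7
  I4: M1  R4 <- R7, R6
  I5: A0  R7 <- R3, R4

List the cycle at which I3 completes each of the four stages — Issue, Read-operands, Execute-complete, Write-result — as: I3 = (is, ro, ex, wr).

I3 = (3, 4, 5, 10)

[1] I1→M0
[2] I1 RO, I2→M1
[3] I3→A0
[4] I3 RO
[5] I3 EX
[7] I1 EX
[8] I1 WR R1
[9] I2 RO
[10] I3 WR R2
[14] I2 EX
[15] I2 WR R0
[16] I4→M1
[17] I4 RO, I5→A0
[22] I4 EX
[23] I4 WR R4
[24] I5 RO
[25] I5 EX
[26] I5 WR R7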